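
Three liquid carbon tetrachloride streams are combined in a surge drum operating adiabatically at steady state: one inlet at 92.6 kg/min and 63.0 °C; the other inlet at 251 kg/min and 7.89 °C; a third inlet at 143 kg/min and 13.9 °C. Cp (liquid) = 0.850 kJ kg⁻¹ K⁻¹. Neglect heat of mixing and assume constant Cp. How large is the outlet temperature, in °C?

T_out = 20.1 °C

Energy balance with Q = 0: Σ ṁᵢCp,ᵢ(T_out − Tᵢ) = 0
Σ ṁᵢCp,ᵢTᵢ = 92.6×0.850×63.0 + 251×0.850×7.89 + 143×0.850×13.9 = 8331.6
Σ ṁᵢCp,ᵢ = 92.6×0.850 + 251×0.850 + 143×0.850 = 413.61
T_out = 8331.6 / 413.61 = 20.144 °C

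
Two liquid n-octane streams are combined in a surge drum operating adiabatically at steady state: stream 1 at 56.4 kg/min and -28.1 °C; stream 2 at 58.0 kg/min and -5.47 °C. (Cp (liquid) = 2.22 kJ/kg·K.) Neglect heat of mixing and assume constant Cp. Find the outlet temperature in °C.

Energy balance with Q = 0: Σ ṁᵢCp,ᵢ(T_out − Tᵢ) = 0
Σ ṁᵢCp,ᵢTᵢ = 56.4×2.22×-28.1 + 58.0×2.22×-5.47 = -4222.7
Σ ṁᵢCp,ᵢ = 56.4×2.22 + 58.0×2.22 = 253.97
T_out = -4222.7 / 253.97 = -16.627 °C

T_out = -16.6 °C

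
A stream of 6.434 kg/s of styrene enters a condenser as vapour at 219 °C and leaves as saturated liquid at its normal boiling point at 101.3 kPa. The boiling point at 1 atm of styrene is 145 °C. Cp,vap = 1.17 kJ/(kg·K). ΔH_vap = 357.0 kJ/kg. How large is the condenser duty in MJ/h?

vapour 219→145 °C: -86.58 kJ/kg
condensation at 145 °C: -357 kJ/kg
Δh = -86.58 + -357 = -443.58 kJ/kg
Q = ṁ·Δh = 6.434 kg/s × -443.58 kJ/kg = -2854 kJ/s
|Q| = 2854 kW = 10274 MJ/h

Q_c = 10300 MJ/h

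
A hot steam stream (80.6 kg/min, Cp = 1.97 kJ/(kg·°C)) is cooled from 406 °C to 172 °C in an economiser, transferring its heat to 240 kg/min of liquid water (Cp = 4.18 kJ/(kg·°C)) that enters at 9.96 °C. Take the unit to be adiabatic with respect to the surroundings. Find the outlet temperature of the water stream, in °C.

Heat released by hot stream: Q = 80.6 × 1.97 × (406 − 172) = 37155 kJ/min
Energy balance on cold side (adiabatic exchanger): Q = ṁ_c·Cp_c·(T_c,out − T_c,in)
T_c,out = 9.96 + 37155/(240 × 4.18) = 46.996 °C

T_c,out = 47.0 °C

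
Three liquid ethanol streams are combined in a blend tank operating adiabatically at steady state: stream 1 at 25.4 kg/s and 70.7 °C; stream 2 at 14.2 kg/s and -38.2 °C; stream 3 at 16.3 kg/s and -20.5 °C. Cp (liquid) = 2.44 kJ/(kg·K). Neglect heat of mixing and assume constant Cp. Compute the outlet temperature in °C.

T_out = 16.4 °C

No heat crosses the boundary, so H_out = H_in.
Σ ṁᵢCp,ᵢTᵢ = 25.4×2.44×70.7 + 14.2×2.44×-38.2 + 16.3×2.44×-20.5 = 2242.8
Σ ṁᵢCp,ᵢ = 25.4×2.44 + 14.2×2.44 + 16.3×2.44 = 136.4
T_out = 2242.8 / 136.4 = 16.443 °C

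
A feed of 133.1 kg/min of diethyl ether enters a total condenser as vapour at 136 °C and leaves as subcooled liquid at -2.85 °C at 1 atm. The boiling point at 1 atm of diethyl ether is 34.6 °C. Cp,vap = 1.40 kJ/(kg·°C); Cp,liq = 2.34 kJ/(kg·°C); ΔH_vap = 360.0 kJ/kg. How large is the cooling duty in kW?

Q_c = 1310 kW

vapour 136→34.6 °C: -141.96 kJ/kg
condensation at 34.6 °C: -360 kJ/kg
liquid 34.6→-2.85 °C: -87.633 kJ/kg
Δh = -141.96 + -360 + -87.633 = -589.59 kJ/kg
Q = ṁ·Δh = 133.1 kg/min × -589.59 kJ/kg = -78475 kJ/min
|Q| = 1307.9 kW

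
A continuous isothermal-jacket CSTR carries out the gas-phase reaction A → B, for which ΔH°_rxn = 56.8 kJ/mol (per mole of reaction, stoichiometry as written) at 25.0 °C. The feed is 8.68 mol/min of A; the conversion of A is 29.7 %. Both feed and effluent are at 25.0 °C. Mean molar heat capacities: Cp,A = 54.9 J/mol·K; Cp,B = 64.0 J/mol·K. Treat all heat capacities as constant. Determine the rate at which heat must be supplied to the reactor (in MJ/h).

Q_in = 8.79 MJ/h

Extent of reaction ξ = 0.297 × 8.68 = 2.578 mol/min
Reaction term: ξ·ΔH°_rxn = 2.578 × 56.8 = 146.43 kJ/min
Q = ΔH = 146.43 kJ/min = 2.4405 kW
Heat supplied = 8.7857 MJ/h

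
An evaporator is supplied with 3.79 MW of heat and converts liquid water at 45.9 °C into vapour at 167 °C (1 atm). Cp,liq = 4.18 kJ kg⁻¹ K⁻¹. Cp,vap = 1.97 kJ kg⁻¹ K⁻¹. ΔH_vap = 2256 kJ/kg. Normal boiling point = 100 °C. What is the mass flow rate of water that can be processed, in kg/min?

Δh = 4.18×(100−45.9) + 2256 + 1.97×(167−100) = 2614.1 kJ/kg
Q = 3.79 MW = 3790 kJ/s = 227400 kJ/min
ṁ = Q/Δh = 227400 / 2614.1 = 86.989 kg/min

ṁ = 87.0 kg/min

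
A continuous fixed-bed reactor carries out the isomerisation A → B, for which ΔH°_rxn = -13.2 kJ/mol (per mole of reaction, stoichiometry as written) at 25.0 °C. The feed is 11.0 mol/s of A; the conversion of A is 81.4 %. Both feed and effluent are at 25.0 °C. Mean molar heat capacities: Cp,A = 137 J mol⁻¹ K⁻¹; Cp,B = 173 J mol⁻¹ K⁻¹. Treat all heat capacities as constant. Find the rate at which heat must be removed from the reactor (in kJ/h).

Extent of reaction ξ = 0.814 × 11.0 = 8.954 mol/s
Reaction term: ξ·ΔH°_rxn = 8.954 × -13.2 = -118.19 kJ/s
Q = ΔH = -118.19 kJ/s = -118.19 kW
Heat removed = 425490 kJ/h

Q_out = 425000 kJ/h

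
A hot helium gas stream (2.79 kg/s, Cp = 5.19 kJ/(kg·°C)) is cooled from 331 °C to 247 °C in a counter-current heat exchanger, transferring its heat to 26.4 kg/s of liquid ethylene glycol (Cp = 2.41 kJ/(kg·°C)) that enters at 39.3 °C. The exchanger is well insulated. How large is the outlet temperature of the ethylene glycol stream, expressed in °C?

Heat released by hot stream: Q = 2.79 × 5.19 × (331 − 247) = 1216.3 kJ/s
Energy balance on cold side (adiabatic exchanger): Q = ṁ_c·Cp_c·(T_c,out − T_c,in)
T_c,out = 39.3 + 1216.3/(26.4 × 2.41) = 58.417 °C

T_c,out = 58.4 °C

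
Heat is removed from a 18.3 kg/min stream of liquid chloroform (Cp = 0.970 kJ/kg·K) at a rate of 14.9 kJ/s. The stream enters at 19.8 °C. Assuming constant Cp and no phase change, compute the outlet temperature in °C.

T_out = -30.6 °C

Q = 14.9 kJ/s = 894 kJ/min
ΔT = Q/(ṁ·Cp) = 894/(18.3×0.970) = 50.363 K
T_out = 19.8 − 50.363 = -30.563 °C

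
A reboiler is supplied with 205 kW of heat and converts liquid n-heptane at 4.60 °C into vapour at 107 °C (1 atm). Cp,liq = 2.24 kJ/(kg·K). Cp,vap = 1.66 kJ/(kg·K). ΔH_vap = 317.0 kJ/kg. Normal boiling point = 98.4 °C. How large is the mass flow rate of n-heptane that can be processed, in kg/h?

ṁ = 1360 kg/h

Δh = 2.24×(98.4−4.60) + 317.0 + 1.66×(107−98.4) = 541.39 kJ/kg
Q = 205 kW = 205 kJ/s = 738000 kJ/h
ṁ = Q/Δh = 738000 / 541.39 = 1363.2 kg/h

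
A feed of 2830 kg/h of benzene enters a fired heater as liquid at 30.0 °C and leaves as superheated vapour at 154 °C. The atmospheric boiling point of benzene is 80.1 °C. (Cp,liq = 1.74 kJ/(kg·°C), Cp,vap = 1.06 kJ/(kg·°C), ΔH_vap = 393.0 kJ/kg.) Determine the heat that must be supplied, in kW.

Q = 439 kW

liquid 30.0→80.1 °C: 87.174 kJ/kg
vaporisation at 80.1 °C: 393 kJ/kg
vapour 80.1→154 °C: 78.334 kJ/kg
Δh = 87.174 + 393 + 78.334 = 558.51 kJ/kg
Q = ṁ·Δh = 2830 kg/h × 558.51 kJ/kg = 1.5806e+06 kJ/h
|Q| = 439.05 kW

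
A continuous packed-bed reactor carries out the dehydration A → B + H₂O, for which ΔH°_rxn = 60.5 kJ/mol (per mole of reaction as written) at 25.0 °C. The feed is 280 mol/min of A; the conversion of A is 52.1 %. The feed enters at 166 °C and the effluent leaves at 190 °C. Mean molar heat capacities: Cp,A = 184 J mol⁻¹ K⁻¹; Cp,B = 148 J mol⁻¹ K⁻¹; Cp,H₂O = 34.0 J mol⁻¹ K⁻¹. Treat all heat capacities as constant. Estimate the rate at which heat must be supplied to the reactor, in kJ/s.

Extent of reaction ξ = 0.521 × 280 = 145.88 mol/min
Reaction term: ξ·ΔH°_rxn = 145.88 × 60.5 = 8825.7 kJ/min
Sensible, feed 166→25 °C: -7264.3 kJ/min
Outlet flows (mol/min): A 134.12, B 145.88, H₂O 145.88
Sensible, products 25→190 °C: 8452.7 kJ/min
Q = ΔH = 10014 kJ/min = 166.9 kW
Heat supplied = 166.9 kJ/s

Q_in = 167 kJ/s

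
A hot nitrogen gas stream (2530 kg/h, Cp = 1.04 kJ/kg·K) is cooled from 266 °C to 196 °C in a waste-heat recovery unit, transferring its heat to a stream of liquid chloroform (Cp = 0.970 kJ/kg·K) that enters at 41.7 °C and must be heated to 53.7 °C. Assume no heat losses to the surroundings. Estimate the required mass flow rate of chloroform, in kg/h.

Heat released by hot stream: Q = 2530 × 1.04 × (266 − 196) = 184180 kJ/h
Energy balance on cold side (adiabatic exchanger): Q = ṁ_c·Cp_c·(T_c,out − T_c,in)
ṁ_c = 184180 / [0.970 × (53.7 − 41.7)] = 15823 kg/h

ṁ_c = 15800 kg/h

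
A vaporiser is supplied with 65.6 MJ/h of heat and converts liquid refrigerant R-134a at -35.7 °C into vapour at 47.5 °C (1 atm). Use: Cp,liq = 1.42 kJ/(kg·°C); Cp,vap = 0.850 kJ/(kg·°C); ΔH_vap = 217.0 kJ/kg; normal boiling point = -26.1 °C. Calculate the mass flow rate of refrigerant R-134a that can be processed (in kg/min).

ṁ = 3.73 kg/min

Δh = 1.42×(-26.1−-35.7) + 217.0 + 0.850×(47.5−-26.1) = 293.19 kJ/kg
Q = 65.6 MJ/h = 18.222 kJ/s = 1093.3 kJ/min
ṁ = Q/Δh = 1093.3 / 293.19 = 3.7291 kg/min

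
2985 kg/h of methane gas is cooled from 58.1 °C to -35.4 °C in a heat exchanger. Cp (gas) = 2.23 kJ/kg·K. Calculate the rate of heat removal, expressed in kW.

Q = ṁ·Cp·ΔT = 2985 × 2.23 × (-35.4 − 58.1) = -622390 kJ/h
Converting: 622390 / 3600 s = 172.89 kW

Q_c = 173 kW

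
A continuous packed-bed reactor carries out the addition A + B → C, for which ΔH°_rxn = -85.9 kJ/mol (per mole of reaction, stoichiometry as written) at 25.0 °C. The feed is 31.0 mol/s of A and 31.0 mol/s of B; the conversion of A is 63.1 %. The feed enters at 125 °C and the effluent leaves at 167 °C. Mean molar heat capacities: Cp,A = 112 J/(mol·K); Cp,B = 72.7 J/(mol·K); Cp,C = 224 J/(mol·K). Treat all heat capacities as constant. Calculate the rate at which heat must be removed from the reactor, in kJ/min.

Q_out = 79800 kJ/min

Extent of reaction ξ = 0.631 × 31.0 = 19.561 mol/s
Reaction term: ξ·ΔH°_rxn = 19.561 × -85.9 = -1680.3 kJ/s
Sensible, feed 125→25 °C: -572.57 kJ/s
Outlet flows (mol/s): A 11.439, B 11.439, C 19.561
Sensible, products 25→167 °C: 922.21 kJ/s
Q = ΔH = -1330.6 kJ/s = -1330.6 kW
Heat removed = 79839 kJ/min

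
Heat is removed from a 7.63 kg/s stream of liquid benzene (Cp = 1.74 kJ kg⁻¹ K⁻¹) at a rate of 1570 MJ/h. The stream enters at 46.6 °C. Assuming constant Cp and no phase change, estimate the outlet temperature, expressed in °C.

T_out = 13.8 °C

Q = 1570 MJ/h = 436.11 kJ/s
ΔT = Q/(ṁ·Cp) = 436.11/(7.63×1.74) = 32.849 K
T_out = 46.6 − 32.849 = 13.751 °C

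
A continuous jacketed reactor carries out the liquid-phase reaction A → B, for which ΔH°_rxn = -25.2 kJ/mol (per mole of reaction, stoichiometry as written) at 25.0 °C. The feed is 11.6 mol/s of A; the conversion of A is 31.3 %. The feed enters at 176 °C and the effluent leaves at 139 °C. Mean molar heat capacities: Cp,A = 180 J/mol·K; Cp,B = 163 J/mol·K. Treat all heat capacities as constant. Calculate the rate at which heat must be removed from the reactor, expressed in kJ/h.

Q_out = 633000 kJ/h

Extent of reaction ξ = 0.313 × 11.6 = 3.6308 mol/s
Reaction term: ξ·ΔH°_rxn = 3.6308 × -25.2 = -91.496 kJ/s
Sensible, feed 176→25 °C: -315.29 kJ/s
Outlet flows (mol/s): A 7.9692, B 3.6308
Sensible, products 25→139 °C: 231 kJ/s
Q = ΔH = -175.79 kJ/s = -175.79 kW
Heat removed = 632840 kJ/h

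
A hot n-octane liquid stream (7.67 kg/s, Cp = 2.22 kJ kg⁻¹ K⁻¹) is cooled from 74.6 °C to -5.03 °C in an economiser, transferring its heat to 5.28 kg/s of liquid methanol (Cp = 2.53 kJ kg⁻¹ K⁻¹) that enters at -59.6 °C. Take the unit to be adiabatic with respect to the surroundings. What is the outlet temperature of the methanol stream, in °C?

Heat released by hot stream: Q = 7.67 × 2.22 × (74.6 − -5.03) = 1355.9 kJ/s
Energy balance on cold side (adiabatic exchanger): Q = ṁ_c·Cp_c·(T_c,out − T_c,in)
T_c,out = -59.6 + 1355.9/(5.28 × 2.53) = 41.901 °C

T_c,out = 41.9 °C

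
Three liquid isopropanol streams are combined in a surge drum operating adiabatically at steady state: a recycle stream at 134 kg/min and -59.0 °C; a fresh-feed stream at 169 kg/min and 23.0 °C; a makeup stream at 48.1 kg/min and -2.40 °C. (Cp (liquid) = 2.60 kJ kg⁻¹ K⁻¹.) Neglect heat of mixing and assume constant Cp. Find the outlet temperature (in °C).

T_out = -11.8 °C

No heat crosses the boundary, so H_out = H_in.
T_out = Σ ṁᵢCp,ᵢTᵢ / Σ ṁᵢCp,ᵢ
      = -10750 / 912.86 = -11.776 °C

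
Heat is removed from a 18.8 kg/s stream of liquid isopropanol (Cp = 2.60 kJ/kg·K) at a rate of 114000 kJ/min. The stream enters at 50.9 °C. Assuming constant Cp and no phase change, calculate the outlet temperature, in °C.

T_out = 12.0 °C

Q = 114000 kJ/min = 1900 kJ/s
ΔT = Q/(ṁ·Cp) = 1900/(18.8×2.60) = 38.871 K
T_out = 50.9 − 38.871 = 12.029 °C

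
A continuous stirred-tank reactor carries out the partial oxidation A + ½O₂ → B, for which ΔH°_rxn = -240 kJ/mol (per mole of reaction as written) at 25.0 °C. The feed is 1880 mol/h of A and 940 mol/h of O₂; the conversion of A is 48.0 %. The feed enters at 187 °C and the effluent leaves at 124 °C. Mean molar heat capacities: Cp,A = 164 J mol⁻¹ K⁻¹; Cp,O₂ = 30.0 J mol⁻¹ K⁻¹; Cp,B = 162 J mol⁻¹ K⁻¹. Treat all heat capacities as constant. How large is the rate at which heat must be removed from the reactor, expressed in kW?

Extent of reaction ξ = 0.480 × 1880 = 902.4 mol/h
Reaction term: ξ·ΔH°_rxn = 902.4 × -240 = -216580 kJ/h
Sensible, feed 187→25 °C: -54516 kJ/h
Outlet flows (mol/h): A 977.6, O₂ 488.8, B 902.4
Sensible, products 25→124 °C: 31797 kJ/h
Q = ΔH = -239300 kJ/h = -66.471 kW
Heat removed = 66.471 kW

Q_out = 66.5 kW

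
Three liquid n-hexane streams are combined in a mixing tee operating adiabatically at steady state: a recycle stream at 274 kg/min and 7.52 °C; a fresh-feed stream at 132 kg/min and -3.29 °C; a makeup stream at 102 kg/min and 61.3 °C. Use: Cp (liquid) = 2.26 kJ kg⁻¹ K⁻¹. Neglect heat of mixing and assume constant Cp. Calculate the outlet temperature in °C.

T_out = 15.5 °C

No heat crosses the boundary, so H_out = H_in.
T_out = Σ ṁᵢCp,ᵢTᵢ / Σ ṁᵢCp,ᵢ
      = 17806 / 1148.1 = 15.509 °C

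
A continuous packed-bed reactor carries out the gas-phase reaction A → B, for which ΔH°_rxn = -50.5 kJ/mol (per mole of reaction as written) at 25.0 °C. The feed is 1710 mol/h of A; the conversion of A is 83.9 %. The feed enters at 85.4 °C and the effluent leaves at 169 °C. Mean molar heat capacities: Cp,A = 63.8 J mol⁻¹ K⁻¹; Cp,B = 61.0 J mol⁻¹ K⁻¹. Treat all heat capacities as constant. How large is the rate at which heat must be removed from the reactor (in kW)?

Extent of reaction ξ = 0.839 × 1710 = 1434.7 mol/h
Reaction term: ξ·ΔH°_rxn = 1434.7 × -50.5 = -72452 kJ/h
Sensible, feed 85.4→25 °C: -6589.5 kJ/h
Outlet flows (mol/h): A 275.31, B 1434.7
Sensible, products 25→169 °C: 15132 kJ/h
Q = ΔH = -63910 kJ/h = -17.753 kW
Heat removed = 17.753 kW

Q_out = 17.8 kW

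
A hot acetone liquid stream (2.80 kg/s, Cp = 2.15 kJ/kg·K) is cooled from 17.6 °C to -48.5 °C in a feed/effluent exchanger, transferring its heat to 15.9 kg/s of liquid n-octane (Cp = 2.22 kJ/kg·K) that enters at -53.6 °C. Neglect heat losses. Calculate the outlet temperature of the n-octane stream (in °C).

Heat released by hot stream: Q = 2.80 × 2.15 × (17.6 − -48.5) = 397.92 kJ/s
Energy balance on cold side (adiabatic exchanger): Q = ṁ_c·Cp_c·(T_c,out − T_c,in)
T_c,out = -53.6 + 397.92/(15.9 × 2.22) = -42.327 °C

T_c,out = -42.3 °C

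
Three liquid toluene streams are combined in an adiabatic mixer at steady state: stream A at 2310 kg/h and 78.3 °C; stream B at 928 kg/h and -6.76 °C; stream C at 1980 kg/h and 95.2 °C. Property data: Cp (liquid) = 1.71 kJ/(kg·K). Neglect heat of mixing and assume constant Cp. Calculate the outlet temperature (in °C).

T_out = 69.6 °C

Adiabatic, steady state ⇒ Σ ṁᵢCp,ᵢ(T_out − Tᵢ) = 0
T_out = Σ ṁᵢCp,ᵢTᵢ / Σ ṁᵢCp,ᵢ
      = 620890 / 8922.8 = 69.585 °C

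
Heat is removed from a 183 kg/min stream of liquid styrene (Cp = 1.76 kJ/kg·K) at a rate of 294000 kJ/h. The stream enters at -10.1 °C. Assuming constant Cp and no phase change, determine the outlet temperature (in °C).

T_out = -25.3 °C

Q = 294000 kJ/h = 4900 kJ/min
ΔT = Q/(ṁ·Cp) = 4900/(183×1.76) = 15.214 K
T_out = -10.1 − 15.214 = -25.314 °C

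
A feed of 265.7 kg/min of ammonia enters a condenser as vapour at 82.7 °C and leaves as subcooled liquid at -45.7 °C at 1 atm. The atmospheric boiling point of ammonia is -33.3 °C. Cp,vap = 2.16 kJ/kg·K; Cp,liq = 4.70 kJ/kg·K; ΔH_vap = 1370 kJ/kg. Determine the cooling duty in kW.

Q_c = 7430 kW

vapour 82.7→-33.3 °C: -250.56 kJ/kg
condensation at -33.3 °C: -1370 kJ/kg
liquid -33.3→-45.7 °C: -58.28 kJ/kg
Δh = -250.56 + -1370 + -58.28 = -1678.8 kJ/kg
Q = ṁ·Δh = 265.7 kg/min × -1678.8 kJ/kg = -446070 kJ/min
|Q| = 7434.5 kW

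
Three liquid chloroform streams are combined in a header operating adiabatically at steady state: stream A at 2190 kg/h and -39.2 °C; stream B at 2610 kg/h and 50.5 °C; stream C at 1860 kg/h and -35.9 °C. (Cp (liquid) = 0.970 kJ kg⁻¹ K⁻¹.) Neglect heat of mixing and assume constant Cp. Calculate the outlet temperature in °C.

T_out = -3.13 °C

Energy balance with Q = 0: Σ ṁᵢCp,ᵢ(T_out − Tᵢ) = 0
T_out = Σ ṁᵢCp,ᵢTᵢ / Σ ṁᵢCp,ᵢ
      = -20192 / 6460.2 = -3.1257 °C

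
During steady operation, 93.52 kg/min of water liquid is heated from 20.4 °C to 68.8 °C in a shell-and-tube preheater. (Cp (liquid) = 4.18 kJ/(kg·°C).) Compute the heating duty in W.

Q = 315000 W

Q = ṁ·Cp·ΔT = 93.52 × 4.18 × (68.8 − 20.4) = 18920 kJ/min
Converting: 18920 / 60 s = 315.34 kW
Heating duty = 315340 W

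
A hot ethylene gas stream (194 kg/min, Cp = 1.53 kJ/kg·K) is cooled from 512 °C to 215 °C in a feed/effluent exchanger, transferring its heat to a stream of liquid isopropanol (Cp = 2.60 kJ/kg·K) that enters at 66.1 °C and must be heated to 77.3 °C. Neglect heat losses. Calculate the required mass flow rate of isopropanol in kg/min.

ṁ_c = 3030 kg/min

Heat released by hot stream: Q = 194 × 1.53 × (512 − 215) = 88156 kJ/min
Energy balance on cold side (adiabatic exchanger): Q = ṁ_c·Cp_c·(T_c,out − T_c,in)
ṁ_c = 88156 / [2.60 × (77.3 − 66.1)] = 3027.3 kg/min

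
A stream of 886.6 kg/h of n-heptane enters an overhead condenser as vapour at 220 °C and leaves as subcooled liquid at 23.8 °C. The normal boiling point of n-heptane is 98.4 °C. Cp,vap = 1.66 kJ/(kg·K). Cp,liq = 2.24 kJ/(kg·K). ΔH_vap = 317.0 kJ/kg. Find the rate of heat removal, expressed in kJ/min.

Q_c = 10100 kJ/min

vapour 220→98.4 °C: -201.86 kJ/kg
condensation at 98.4 °C: -317 kJ/kg
liquid 98.4→23.8 °C: -167.1 kJ/kg
Δh = -201.86 + -317 + -167.1 = -685.96 kJ/kg
Q = ṁ·Δh = 886.6 kg/h × -685.96 kJ/kg = -608170 kJ/h
|Q| = 168.94 kW = 10136 kJ/min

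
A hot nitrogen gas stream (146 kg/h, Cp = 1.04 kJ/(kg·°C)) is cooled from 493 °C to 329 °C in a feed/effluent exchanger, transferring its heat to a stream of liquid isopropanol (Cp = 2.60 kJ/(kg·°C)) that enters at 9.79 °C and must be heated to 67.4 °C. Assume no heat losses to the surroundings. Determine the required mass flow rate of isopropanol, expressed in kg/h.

ṁ_c = 166 kg/h

Heat released by hot stream: Q = 146 × 1.04 × (493 − 329) = 24902 kJ/h
Energy balance on cold side (adiabatic exchanger): Q = ṁ_c·Cp_c·(T_c,out − T_c,in)
ṁ_c = 24902 / [2.60 × (67.4 − 9.79)] = 166.25 kg/h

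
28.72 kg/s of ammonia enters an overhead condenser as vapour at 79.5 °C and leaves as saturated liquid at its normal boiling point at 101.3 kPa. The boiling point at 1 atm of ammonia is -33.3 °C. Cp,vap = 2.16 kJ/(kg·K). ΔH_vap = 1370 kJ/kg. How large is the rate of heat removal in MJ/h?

vapour 79.5→-33.3 °C: -243.65 kJ/kg
condensation at -33.3 °C: -1370 kJ/kg
Δh = -243.65 + -1370 = -1613.6 kJ/kg
Q = ṁ·Δh = 28.72 kg/s × -1613.6 kJ/kg = -46344 kJ/s
|Q| = 46344 kW = 166840 MJ/h

Q_c = 167000 MJ/h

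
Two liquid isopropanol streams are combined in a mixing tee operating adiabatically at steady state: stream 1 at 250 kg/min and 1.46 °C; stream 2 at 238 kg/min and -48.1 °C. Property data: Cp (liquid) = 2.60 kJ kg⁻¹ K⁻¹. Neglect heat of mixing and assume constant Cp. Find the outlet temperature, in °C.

T_out = -22.7 °C

No heat crosses the boundary, so H_out = H_in.
T_out = Σ ṁᵢCp,ᵢTᵢ / Σ ṁᵢCp,ᵢ
      = -28815 / 1268.8 = -22.711 °C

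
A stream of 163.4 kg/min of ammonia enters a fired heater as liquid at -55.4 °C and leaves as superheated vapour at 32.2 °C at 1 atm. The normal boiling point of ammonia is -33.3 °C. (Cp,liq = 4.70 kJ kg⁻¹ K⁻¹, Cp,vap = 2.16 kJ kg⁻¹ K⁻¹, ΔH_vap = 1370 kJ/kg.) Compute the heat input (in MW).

liquid -55.4→-33.3 °C: 103.87 kJ/kg
vaporisation at -33.3 °C: 1370 kJ/kg
vapour -33.3→32.2 °C: 141.48 kJ/kg
Δh = 103.87 + 1370 + 141.48 = 1615.3 kJ/kg
Q = ṁ·Δh = 163.4 kg/min × 1615.3 kJ/kg = 263950 kJ/min
|Q| = 4399.1 kW = 4.3991 MW

Q = 4.40 MW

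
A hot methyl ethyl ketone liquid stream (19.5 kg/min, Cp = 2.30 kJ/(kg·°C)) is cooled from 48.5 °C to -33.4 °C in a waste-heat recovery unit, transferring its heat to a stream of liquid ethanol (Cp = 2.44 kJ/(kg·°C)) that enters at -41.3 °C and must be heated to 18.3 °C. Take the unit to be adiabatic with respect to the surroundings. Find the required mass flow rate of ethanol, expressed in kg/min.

ṁ_c = 25.3 kg/min

Heat released by hot stream: Q = 19.5 × 2.30 × (48.5 − -33.4) = 3673.2 kJ/min
Energy balance on cold side (adiabatic exchanger): Q = ṁ_c·Cp_c·(T_c,out − T_c,in)
ṁ_c = 3673.2 / [2.44 × (18.3 − -41.3)] = 25.259 kg/min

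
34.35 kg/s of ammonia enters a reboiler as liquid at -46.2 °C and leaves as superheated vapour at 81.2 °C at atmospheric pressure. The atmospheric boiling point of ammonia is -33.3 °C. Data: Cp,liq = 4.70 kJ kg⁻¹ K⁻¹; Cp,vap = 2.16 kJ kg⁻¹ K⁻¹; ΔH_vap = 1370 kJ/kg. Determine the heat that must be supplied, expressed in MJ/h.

liquid -46.2→-33.3 °C: 60.63 kJ/kg
vaporisation at -33.3 °C: 1370 kJ/kg
vapour -33.3→81.2 °C: 247.32 kJ/kg
Δh = 60.63 + 1370 + 247.32 = 1678 kJ/kg
Q = ṁ·Δh = 34.35 kg/s × 1678 kJ/kg = 57638 kJ/s
|Q| = 57638 kW = 207500 MJ/h

Q = 207000 MJ/h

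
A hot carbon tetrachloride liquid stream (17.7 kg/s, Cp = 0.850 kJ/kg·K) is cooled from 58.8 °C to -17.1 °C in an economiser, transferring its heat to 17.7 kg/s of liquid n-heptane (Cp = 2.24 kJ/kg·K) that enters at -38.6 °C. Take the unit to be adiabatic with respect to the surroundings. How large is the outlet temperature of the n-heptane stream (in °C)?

T_c,out = -9.80 °C

Heat released by hot stream: Q = 17.7 × 0.850 × (58.8 − -17.1) = 1141.9 kJ/s
Energy balance on cold side (adiabatic exchanger): Q = ṁ_c·Cp_c·(T_c,out − T_c,in)
T_c,out = -38.6 + 1141.9/(17.7 × 2.24) = -9.7987 °C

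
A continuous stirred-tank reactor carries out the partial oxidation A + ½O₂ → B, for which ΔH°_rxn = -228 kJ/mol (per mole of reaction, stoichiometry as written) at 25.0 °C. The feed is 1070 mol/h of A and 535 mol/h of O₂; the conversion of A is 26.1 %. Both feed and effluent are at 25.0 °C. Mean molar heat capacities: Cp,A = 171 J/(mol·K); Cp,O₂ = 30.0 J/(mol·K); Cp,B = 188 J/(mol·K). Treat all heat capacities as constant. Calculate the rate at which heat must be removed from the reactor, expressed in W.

Q_out = 17700 W

Extent of reaction ξ = 0.261 × 1070 = 279.27 mol/h
Reaction term: ξ·ΔH°_rxn = 279.27 × -228 = -63674 kJ/h
Q = ΔH = -63674 kJ/h = -17.687 kW
Heat removed = 17687 W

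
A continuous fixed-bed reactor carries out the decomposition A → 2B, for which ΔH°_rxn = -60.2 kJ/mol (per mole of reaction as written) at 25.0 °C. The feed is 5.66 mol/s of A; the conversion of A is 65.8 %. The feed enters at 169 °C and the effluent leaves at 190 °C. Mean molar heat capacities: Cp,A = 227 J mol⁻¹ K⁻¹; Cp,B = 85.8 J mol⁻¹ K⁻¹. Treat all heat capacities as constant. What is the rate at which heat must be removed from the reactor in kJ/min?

Extent of reaction ξ = 0.658 × 5.66 = 3.7243 mol/s
Reaction term: ξ·ΔH°_rxn = 3.7243 × -60.2 = -224.2 kJ/s
Sensible, feed 169→25 °C: -185.01 kJ/s
Outlet flows (mol/s): A 1.9357, B 7.4486
Sensible, products 25→190 °C: 177.95 kJ/s
Q = ΔH = -231.26 kJ/s = -231.26 kW
Heat removed = 13876 kJ/min

Q_out = 13900 kJ/min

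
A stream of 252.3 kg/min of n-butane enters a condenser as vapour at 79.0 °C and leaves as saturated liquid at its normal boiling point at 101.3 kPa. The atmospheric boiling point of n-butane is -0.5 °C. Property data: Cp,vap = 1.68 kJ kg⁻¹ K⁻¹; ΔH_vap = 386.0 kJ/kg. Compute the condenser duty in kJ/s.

vapour 79.0→-0.5 °C: -133.56 kJ/kg
condensation at -0.5 °C: -386 kJ/kg
Δh = -133.56 + -386 = -519.56 kJ/kg
Q = ṁ·Δh = 252.3 kg/min × -519.56 kJ/kg = -131080 kJ/min
|Q| = 2184.7 kW

Q_c = 2180 kJ/s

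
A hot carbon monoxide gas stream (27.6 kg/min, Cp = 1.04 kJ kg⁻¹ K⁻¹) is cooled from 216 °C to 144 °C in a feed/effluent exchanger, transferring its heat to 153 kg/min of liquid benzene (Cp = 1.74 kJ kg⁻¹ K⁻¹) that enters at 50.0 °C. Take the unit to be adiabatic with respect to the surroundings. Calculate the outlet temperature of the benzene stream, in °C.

Heat released by hot stream: Q = 27.6 × 1.04 × (216 − 144) = 2066.7 kJ/min
Energy balance on cold side (adiabatic exchanger): Q = ṁ_c·Cp_c·(T_c,out − T_c,in)
T_c,out = 50.0 + 2066.7/(153 × 1.74) = 57.763 °C

T_c,out = 57.8 °C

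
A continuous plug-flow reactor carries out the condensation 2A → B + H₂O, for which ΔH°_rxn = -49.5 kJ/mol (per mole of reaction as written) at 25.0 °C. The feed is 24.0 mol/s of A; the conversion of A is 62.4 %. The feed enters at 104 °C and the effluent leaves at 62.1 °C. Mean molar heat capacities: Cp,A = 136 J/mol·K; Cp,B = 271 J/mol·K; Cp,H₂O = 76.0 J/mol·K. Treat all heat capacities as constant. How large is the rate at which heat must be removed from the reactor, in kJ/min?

Q_out = 29200 kJ/min

Extent of reaction ξ = 0.624 × 24.0 / 2 = 7.488 mol/s
Reaction term: ξ·ΔH°_rxn = 7.488 × -49.5 = -370.66 kJ/s
Sensible, feed 104→25 °C: -257.86 kJ/s
Outlet flows (mol/s): A 9.024, B 7.488, H₂O 7.488
Sensible, products 25→62.1 °C: 141.93 kJ/s
Q = ΔH = -486.58 kJ/s = -486.58 kW
Heat removed = 29195 kJ/min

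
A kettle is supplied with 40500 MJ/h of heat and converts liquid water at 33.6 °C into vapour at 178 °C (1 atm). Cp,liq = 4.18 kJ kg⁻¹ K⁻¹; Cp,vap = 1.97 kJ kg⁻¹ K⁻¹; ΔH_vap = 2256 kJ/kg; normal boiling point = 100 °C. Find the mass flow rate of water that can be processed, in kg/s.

Δh = 4.18×(100−33.6) + 2256 + 1.97×(178−100) = 2687.2 kJ/kg
Q = 40500 MJ/h = 11250 kJ/s = 11250 kJ/s
ṁ = Q/Δh = 11250 / 2687.2 = 4.1865 kg/s

ṁ = 4.19 kg/s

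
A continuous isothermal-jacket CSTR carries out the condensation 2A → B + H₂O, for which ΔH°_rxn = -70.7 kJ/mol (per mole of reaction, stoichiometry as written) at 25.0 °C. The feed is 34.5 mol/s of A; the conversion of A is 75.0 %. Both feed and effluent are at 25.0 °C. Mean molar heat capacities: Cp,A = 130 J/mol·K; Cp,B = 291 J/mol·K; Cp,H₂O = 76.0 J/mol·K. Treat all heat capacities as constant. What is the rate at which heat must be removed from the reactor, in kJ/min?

Extent of reaction ξ = 0.750 × 34.5 / 2 = 12.938 mol/s
Reaction term: ξ·ΔH°_rxn = 12.938 × -70.7 = -914.68 kJ/s
Q = ΔH = -914.68 kJ/s = -914.68 kW
Heat removed = 54881 kJ/min

Q_out = 54900 kJ/min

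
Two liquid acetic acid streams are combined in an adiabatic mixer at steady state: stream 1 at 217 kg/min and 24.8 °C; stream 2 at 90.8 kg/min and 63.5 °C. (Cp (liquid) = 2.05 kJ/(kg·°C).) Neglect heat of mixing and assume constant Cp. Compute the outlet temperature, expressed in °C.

T_out = 36.2 °C

Adiabatic, steady state ⇒ Σ ṁᵢCp,ᵢ(T_out − Tᵢ) = 0
T_out = Σ ṁᵢCp,ᵢTᵢ / Σ ṁᵢCp,ᵢ
      = 22852 / 630.99 = 36.216 °C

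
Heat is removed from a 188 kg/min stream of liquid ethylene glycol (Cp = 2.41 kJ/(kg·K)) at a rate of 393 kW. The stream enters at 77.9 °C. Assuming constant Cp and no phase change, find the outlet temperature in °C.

Q = 393 kW = 23580 kJ/min
ΔT = Q/(ṁ·Cp) = 23580/(188×2.41) = 52.044 K
T_out = 77.9 − 52.044 = 25.856 °C

T_out = 25.9 °C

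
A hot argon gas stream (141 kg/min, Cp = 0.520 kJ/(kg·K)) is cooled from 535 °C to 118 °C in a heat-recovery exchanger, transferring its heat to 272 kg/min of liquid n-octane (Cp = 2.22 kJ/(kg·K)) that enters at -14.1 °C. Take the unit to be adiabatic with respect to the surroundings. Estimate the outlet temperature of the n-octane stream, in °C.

Heat released by hot stream: Q = 141 × 0.520 × (535 − 118) = 30574 kJ/min
Energy balance on cold side (adiabatic exchanger): Q = ṁ_c·Cp_c·(T_c,out − T_c,in)
T_c,out = -14.1 + 30574/(272 × 2.22) = 36.533 °C

T_c,out = 36.5 °C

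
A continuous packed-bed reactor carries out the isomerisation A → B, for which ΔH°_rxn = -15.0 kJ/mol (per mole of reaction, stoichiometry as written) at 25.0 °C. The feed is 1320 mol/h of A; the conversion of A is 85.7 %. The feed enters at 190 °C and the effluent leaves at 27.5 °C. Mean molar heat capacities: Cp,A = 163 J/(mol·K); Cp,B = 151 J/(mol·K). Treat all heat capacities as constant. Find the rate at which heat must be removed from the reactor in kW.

Q_out = 14.4 kW

Extent of reaction ξ = 0.857 × 1320 = 1131.2 mol/h
Reaction term: ξ·ΔH°_rxn = 1131.2 × -15.0 = -16969 kJ/h
Sensible, feed 190→25 °C: -35501 kJ/h
Outlet flows (mol/h): A 188.76, B 1131.2
Sensible, products 25→27.5 °C: 503.96 kJ/h
Q = ΔH = -51966 kJ/h = -14.435 kW
Heat removed = 14.435 kW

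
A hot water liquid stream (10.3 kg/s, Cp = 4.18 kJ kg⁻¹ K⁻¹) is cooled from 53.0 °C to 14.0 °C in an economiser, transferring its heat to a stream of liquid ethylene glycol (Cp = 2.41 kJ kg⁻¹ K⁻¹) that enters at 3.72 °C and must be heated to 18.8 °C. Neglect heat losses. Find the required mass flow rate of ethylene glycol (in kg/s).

ṁ_c = 46.2 kg/s

Heat released by hot stream: Q = 10.3 × 4.18 × (53.0 − 14.0) = 1679.1 kJ/s
Energy balance on cold side (adiabatic exchanger): Q = ṁ_c·Cp_c·(T_c,out − T_c,in)
ṁ_c = 1679.1 / [2.41 × (18.8 − 3.72)] = 46.202 kg/s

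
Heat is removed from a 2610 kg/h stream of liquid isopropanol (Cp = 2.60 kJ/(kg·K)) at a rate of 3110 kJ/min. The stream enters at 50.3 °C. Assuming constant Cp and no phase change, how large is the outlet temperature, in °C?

T_out = 22.8 °C

Q = 3110 kJ/min = 186600 kJ/h
ΔT = Q/(ṁ·Cp) = 186600/(2610×2.60) = 27.498 K
T_out = 50.3 − 27.498 = 22.802 °C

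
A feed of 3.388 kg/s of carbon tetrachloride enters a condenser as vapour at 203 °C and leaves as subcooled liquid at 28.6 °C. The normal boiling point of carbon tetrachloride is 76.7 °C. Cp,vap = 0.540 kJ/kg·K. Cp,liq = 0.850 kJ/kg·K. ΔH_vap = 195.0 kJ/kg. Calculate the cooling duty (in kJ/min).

Q_c = 61800 kJ/min

vapour 203→76.7 °C: -68.202 kJ/kg
condensation at 76.7 °C: -195 kJ/kg
liquid 76.7→28.6 °C: -40.885 kJ/kg
Δh = -68.202 + -195 + -40.885 = -304.09 kJ/kg
Q = ṁ·Δh = 3.388 kg/s × -304.09 kJ/kg = -1030.2 kJ/s
|Q| = 1030.2 kW = 61815 kJ/min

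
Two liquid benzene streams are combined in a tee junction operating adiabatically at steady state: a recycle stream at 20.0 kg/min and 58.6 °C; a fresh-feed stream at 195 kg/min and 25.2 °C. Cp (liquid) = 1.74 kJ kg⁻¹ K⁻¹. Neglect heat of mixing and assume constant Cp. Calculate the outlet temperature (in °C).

No heat crosses the boundary, so H_out = H_in.
T_out = Σ ṁᵢCp,ᵢTᵢ / Σ ṁᵢCp,ᵢ
      = 10590 / 374.1 = 28.307 °C

T_out = 28.3 °C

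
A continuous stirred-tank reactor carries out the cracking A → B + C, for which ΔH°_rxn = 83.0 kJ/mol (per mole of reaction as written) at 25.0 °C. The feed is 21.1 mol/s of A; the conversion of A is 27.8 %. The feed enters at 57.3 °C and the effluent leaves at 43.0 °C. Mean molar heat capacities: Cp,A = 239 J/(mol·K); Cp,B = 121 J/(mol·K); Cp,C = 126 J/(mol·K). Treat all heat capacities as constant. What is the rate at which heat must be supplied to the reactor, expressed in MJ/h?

Q_in = 1500 MJ/h

Extent of reaction ξ = 0.278 × 21.1 = 5.8658 mol/s
Reaction term: ξ·ΔH°_rxn = 5.8658 × 83.0 = 486.86 kJ/s
Sensible, feed 57.3→25 °C: -162.89 kJ/s
Outlet flows (mol/s): A 15.234, B 5.8658, C 5.8658
Sensible, products 25→43.0 °C: 91.617 kJ/s
Q = ΔH = 415.59 kJ/s = 415.59 kW
Heat supplied = 1496.1 MJ/h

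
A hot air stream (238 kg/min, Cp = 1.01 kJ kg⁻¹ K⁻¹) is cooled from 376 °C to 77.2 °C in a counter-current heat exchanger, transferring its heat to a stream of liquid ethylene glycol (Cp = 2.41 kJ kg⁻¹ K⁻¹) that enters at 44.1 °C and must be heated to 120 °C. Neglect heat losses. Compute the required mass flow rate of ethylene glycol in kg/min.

ṁ_c = 393 kg/min

Heat released by hot stream: Q = 238 × 1.01 × (376 − 77.2) = 71826 kJ/min
Energy balance on cold side (adiabatic exchanger): Q = ṁ_c·Cp_c·(T_c,out − T_c,in)
ṁ_c = 71826 / [2.41 × (120 − 44.1)] = 392.66 kg/min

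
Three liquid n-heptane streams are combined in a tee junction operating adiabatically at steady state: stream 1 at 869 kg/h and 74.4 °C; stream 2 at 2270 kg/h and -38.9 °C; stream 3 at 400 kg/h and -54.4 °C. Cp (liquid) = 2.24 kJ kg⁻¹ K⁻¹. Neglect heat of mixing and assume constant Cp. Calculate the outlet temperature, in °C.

T_out = -12.8 °C

Adiabatic, steady state ⇒ Σ ṁᵢCp,ᵢ(T_out − Tᵢ) = 0
T_out = Σ ṁᵢCp,ᵢTᵢ / Σ ṁᵢCp,ᵢ
      = -101720 / 7927.4 = -12.831 °C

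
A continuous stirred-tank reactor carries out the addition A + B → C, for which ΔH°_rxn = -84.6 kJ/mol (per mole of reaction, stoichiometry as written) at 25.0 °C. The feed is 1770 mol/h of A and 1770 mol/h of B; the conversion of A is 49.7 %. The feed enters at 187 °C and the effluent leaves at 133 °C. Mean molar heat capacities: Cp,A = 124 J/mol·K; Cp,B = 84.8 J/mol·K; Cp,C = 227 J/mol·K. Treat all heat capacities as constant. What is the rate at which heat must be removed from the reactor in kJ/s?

Extent of reaction ξ = 0.497 × 1770 = 879.69 mol/h
Reaction term: ξ·ΔH°_rxn = 879.69 × -84.6 = -74422 kJ/h
Sensible, feed 187→25 °C: -59871 kJ/h
Outlet flows (mol/h): A 890.31, B 890.31, C 879.69
Sensible, products 25→133 °C: 41643 kJ/h
Q = ΔH = -92650 kJ/h = -25.736 kW
Heat removed = 25.736 kJ/s

Q_out = 25.7 kJ/s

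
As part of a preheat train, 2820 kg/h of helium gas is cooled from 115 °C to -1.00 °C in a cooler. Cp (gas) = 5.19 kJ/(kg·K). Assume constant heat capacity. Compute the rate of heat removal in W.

Q_c = 472000 W

Q = ṁ·Cp·ΔT = 2820 × 5.19 × (-1.00 − 115) = -1.6978e+06 kJ/h
Converting: 1.6978e+06 / 3600 s = 471.6 kW
Cooling duty = 471600 W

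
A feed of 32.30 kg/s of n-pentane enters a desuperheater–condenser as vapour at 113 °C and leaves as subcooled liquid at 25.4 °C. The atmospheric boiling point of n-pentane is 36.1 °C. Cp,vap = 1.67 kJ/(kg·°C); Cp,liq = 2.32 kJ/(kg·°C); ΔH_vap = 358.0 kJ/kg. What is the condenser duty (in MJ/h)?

Q_c = 59400 MJ/h

vapour 113→36.1 °C: -128.42 kJ/kg
condensation at 36.1 °C: -358 kJ/kg
liquid 36.1→25.4 °C: -24.824 kJ/kg
Δh = -128.42 + -358 + -24.824 = -511.25 kJ/kg
Q = ṁ·Δh = 32.30 kg/s × -511.25 kJ/kg = -16513 kJ/s
|Q| = 16513 kW = 59448 MJ/h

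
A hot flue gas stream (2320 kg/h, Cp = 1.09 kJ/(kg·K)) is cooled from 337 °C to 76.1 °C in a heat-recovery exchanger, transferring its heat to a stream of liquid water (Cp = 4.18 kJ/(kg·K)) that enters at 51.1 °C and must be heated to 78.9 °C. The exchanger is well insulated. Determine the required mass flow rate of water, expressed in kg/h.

ṁ_c = 5680 kg/h

Heat released by hot stream: Q = 2320 × 1.09 × (337 − 76.1) = 659760 kJ/h
Energy balance on cold side (adiabatic exchanger): Q = ṁ_c·Cp_c·(T_c,out − T_c,in)
ṁ_c = 659760 / [4.18 × (78.9 − 51.1)] = 5677.6 kg/h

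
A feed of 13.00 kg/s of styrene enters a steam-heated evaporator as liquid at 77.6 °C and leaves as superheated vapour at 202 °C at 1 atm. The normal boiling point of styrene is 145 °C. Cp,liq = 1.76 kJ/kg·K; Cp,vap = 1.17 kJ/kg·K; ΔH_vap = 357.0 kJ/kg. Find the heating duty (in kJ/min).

liquid 77.6→145 °C: 118.62 kJ/kg
vaporisation at 145 °C: 357 kJ/kg
vapour 145→202 °C: 66.69 kJ/kg
Δh = 118.62 + 357 + 66.69 = 542.31 kJ/kg
Q = ṁ·Δh = 13.00 kg/s × 542.31 kJ/kg = 7050.1 kJ/s
|Q| = 7050.1 kW = 423000 kJ/min

Q = 423000 kJ/min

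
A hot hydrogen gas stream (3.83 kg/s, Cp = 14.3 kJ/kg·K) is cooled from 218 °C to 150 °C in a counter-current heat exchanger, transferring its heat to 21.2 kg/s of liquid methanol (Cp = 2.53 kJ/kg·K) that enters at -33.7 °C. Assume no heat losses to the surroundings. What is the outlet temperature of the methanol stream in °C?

T_c,out = 35.7 °C

Heat released by hot stream: Q = 3.83 × 14.3 × (218 − 150) = 3724.3 kJ/s
Energy balance on cold side (adiabatic exchanger): Q = ṁ_c·Cp_c·(T_c,out − T_c,in)
T_c,out = -33.7 + 3724.3/(21.2 × 2.53) = 35.736 °C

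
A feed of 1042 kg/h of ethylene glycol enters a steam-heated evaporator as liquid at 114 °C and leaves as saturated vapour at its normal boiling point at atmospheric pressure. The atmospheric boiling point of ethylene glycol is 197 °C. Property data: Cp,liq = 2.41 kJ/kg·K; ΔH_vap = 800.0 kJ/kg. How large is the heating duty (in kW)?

Q = 289 kW

liquid 114→197 °C: 200.03 kJ/kg
vaporisation at 197 °C: 800 kJ/kg
Δh = 200.03 + 800 = 1000 kJ/kg
Q = ṁ·Δh = 1042 kg/h × 1000 kJ/kg = 1.042e+06 kJ/h
|Q| = 289.45 kW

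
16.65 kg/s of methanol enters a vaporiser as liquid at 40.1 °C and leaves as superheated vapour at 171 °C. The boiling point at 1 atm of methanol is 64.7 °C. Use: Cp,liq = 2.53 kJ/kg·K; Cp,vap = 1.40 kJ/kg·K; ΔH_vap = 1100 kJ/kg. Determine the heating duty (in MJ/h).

liquid 40.1→64.7 °C: 62.238 kJ/kg
vaporisation at 64.7 °C: 1100 kJ/kg
vapour 64.7→171 °C: 148.82 kJ/kg
Δh = 62.238 + 1100 + 148.82 = 1311.1 kJ/kg
Q = ṁ·Δh = 16.65 kg/s × 1311.1 kJ/kg = 21829 kJ/s
|Q| = 21829 kW = 78585 MJ/h

Q = 78600 MJ/h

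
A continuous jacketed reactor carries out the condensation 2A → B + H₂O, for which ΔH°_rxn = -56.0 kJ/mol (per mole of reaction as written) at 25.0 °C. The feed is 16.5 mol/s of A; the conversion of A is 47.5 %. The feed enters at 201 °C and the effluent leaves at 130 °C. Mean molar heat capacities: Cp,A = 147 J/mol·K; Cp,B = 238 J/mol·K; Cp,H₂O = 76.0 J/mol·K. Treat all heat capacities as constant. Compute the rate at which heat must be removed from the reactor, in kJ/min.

Extent of reaction ξ = 0.475 × 16.5 / 2 = 3.9187 mol/s
Reaction term: ξ·ΔH°_rxn = 3.9187 × -56.0 = -219.45 kJ/s
Sensible, feed 201→25 °C: -426.89 kJ/s
Outlet flows (mol/s): A 8.6625, B 3.9187, H₂O 3.9187
Sensible, products 25→130 °C: 262.91 kJ/s
Q = ΔH = -383.43 kJ/s = -383.43 kW
Heat removed = 23006 kJ/min

Q_out = 23000 kJ/min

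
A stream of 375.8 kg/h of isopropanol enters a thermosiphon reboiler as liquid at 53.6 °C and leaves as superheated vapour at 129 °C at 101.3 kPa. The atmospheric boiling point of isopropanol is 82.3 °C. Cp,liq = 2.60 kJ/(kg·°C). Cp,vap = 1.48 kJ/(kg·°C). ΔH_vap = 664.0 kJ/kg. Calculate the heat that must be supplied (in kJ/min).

Q = 5060 kJ/min

liquid 53.6→82.3 °C: 74.62 kJ/kg
vaporisation at 82.3 °C: 664 kJ/kg
vapour 82.3→129 °C: 69.116 kJ/kg
Δh = 74.62 + 664 + 69.116 = 807.74 kJ/kg
Q = ṁ·Δh = 375.8 kg/h × 807.74 kJ/kg = 303550 kJ/h
|Q| = 84.319 kW = 5059.1 kJ/min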